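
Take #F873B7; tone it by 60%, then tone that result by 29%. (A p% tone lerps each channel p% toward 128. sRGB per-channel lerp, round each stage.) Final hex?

#F873B7 is rgb(248, 115, 183).
A 60% tone moves each channel 60% toward 128:
  R: 248 + 0.6×(128−248) = 248 − 72 = 176 → 176
  G: 115 + 7.8 = 122.8 → 123
  B: 183 − 33 = 150 → 150
After the tone: rgb(176, 123, 150) = #B07B96.
Per channel, c → c + 0.29(128 − c):
  R: 176 − 13.92 = 162.08 → 162
  G: 123 + 0.29×(128−123) = 123 + 1.45 = 124.45 → 124
  B: 150 − 6.38 = 143.62 → 144
rgb(162, 124, 144) = #A27C90.

#A27C90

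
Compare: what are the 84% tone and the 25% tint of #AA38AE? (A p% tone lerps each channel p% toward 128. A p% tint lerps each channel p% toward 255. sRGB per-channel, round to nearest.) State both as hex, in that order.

#877487, #BF6AC2

#AA38AE is rgb(170, 56, 174).
84% tone:
  R: 170 − 35.28 = 134.72 → 135
  G: 56 + 60.48 = 116.48 → 116
  B: 174 + 0.84×(128−174) = 174 − 38.64 = 135.36 → 135
  → #877487
25% tint:
  R: 170 + 21.25 = 191.25 → 191
  G: 56 + 0.25×(255−56) = 56 + 49.75 = 105.75 → 106
  B: 174 + 20.25 = 194.25 → 194
  → #BF6AC2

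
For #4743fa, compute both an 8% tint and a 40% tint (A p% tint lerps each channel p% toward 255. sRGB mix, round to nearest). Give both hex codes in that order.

#4743fa is rgb(71, 67, 250).
8% tint:
  R: 71 + 0.08×(255−71) = 71 + 14.72 = 85.72 → 86
  G: 67 + 0.08×(255−67) = 67 + 15.04 = 82.04 → 82
  B: 250 + 0.08×(255−250) = 250 + 0.4 = 250.4 → 250
  → #5652fa
40% tint:
  R: 71 + 73.6 = 144.6 → 145
  G: 67 + 0.4×(255−67) = 67 + 75.2 = 142.2 → 142
  B: 250 + 0.4×(255−250) = 250 + 2 = 252 → 252
  → #918efc

#5652fa, #918efc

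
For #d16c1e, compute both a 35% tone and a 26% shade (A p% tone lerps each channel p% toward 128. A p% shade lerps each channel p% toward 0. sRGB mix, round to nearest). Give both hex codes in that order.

#b57340, #9b5016

#d16c1e is rgb(209, 108, 30).
35% tone:
  R: 209 + 0.35×(128−209) = 209 − 28.35 = 180.65 → 181
  G: 108 + 0.35×(128−108) = 108 + 7 = 115 → 115
  B: 30 + 34.3 = 64.3 → 64
  → #b57340
26% shade:
  R: 209 + 0.26×(0−209) = 209 − 54.34 = 154.66 → 155
  G: 108 + 0.26×(0−108) = 108 − 28.08 = 79.92 → 80
  B: 30 − 7.8 = 22.2 → 22
  → #9b5016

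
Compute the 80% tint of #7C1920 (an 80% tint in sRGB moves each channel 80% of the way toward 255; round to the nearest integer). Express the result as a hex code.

#7C1920 is rgb(124, 25, 32).
An 80% tint moves each channel 80% toward 255:
  R: 124 + 0.8×(255−124) = 124 + 104.8 = 228.8 → 229
  G: 25 + 0.8×(255−25) = 25 + 184 = 209 → 209
  B: 32 + 178.4 = 210.4 → 210
rgb(229, 209, 210) = #E5D1D2.

#E5D1D2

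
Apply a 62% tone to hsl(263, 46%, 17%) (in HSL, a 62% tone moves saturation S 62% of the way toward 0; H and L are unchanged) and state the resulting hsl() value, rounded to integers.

S moves 62% from 46 toward 0: 46 − 28.52 = 17.48 → 17.
H and L are unchanged.

hsl(263, 17%, 17%)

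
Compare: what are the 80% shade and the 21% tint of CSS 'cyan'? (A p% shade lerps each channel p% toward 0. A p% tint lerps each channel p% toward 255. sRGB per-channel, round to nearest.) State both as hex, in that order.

#003333, #36FFFF

CSS cyan is rgb(0, 255, 255).
80% shade:
  R: 0 + 0 = 0 → 0
  G: 255 + 0.8×(0−255) = 255 − 204 = 51 → 51
  B: 255 − 204 = 51 → 51
  → #003333
21% tint:
  R: 0 + 0.21×(255−0) = 0 + 53.55 = 53.55 → 54
  G: 255 + 0.21×(255−255) = 255 + 0 = 255 → 255
  B: 255 + 0 = 255 → 255
  → #36FFFF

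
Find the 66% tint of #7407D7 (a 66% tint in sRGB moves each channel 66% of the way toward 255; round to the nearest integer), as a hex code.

#7407D7 is rgb(116, 7, 215).
A 66% tint moves each channel 66% toward 255:
  R: 116 + 0.66×(255−116) = 116 + 91.74 = 207.74 → 208
  G: 7 + 163.68 = 170.68 → 171
  B: 215 + 0.66×(255−215) = 215 + 26.4 = 241.4 → 241
rgb(208, 171, 241) = #D0ABF1.

#D0ABF1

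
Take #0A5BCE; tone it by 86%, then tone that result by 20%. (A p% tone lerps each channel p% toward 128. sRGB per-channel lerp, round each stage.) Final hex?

#0A5BCE is rgb(10, 91, 206).
Per channel, c → c + 0.86(128 − c):
  R: 10 + 0.86×(128−10) = 10 + 101.48 = 111.48 → 111
  G: 91 + 0.86×(128−91) = 91 + 31.82 = 122.82 → 123
  B: 206 + 0.86×(128−206) = 206 − 67.08 = 138.92 → 139
After the tone: rgb(111, 123, 139) = #6F7B8B.
A 20% tone moves each channel 20% toward 128:
  R: 111 + 3.4 = 114.4 → 114
  G: 123 + 1 = 124 → 124
  B: 139 + 0.2×(128−139) = 139 − 2.2 = 136.8 → 137
rgb(114, 124, 137) = #727C89.

#727C89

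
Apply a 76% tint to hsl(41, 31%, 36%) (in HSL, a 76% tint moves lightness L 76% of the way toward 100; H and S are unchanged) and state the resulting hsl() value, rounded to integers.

L moves 76% from 36 toward 100: 36 + 48.64 = 84.64 → 85.
H and S are unchanged.

hsl(41, 31%, 85%)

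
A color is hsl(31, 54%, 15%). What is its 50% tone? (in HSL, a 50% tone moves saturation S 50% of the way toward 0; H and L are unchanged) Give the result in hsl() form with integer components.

S moves 50% from 54 toward 0: 54 − 27 = 27 → 27.
H and L are unchanged.

hsl(31, 27%, 15%)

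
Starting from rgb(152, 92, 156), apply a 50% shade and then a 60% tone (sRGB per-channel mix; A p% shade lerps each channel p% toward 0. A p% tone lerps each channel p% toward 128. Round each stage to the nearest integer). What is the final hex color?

#6B5F6C

Lerp each channel 50% toward 0:
  R: 152 + 0.5×(0−152) = 152 − 76 = 76 → 76
  G: 92 + 0.5×(0−92) = 92 − 46 = 46 → 46
  B: 156 + 0.5×(0−156) = 156 − 78 = 78 → 78
After the shade: rgb(76, 46, 78) = #4C2E4E.
Lerp each channel 60% toward 128:
  R: 76 + 0.6×(128−76) = 76 + 31.2 = 107.2 → 107
  G: 46 + 49.2 = 95.2 → 95
  B: 78 + 0.6×(128−78) = 78 + 30 = 108 → 108
rgb(107, 95, 108) = #6B5F6C.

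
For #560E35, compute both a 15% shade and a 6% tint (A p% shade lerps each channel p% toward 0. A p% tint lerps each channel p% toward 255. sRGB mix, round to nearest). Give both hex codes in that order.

#560E35 is rgb(86, 14, 53).
15% shade:
  R: 86 + 0.15×(0−86) = 86 − 12.9 = 73.1 → 73
  G: 14 − 2.1 = 11.9 → 12
  B: 53 + 0.15×(0−53) = 53 − 7.95 = 45.05 → 45
  → #490C2D
6% tint:
  R: 86 + 10.14 = 96.14 → 96
  G: 14 + 0.06×(255−14) = 14 + 14.46 = 28.46 → 28
  B: 53 + 0.06×(255−53) = 53 + 12.12 = 65.12 → 65
  → #601C41

#490C2D, #601C41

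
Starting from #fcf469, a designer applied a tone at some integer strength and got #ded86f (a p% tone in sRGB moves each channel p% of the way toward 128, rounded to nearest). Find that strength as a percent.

24%

#fcf469 is rgb(252, 244, 105); #ded86f is rgb(222, 216, 111).
On the R channel (widest range): 222 ≈ 252 + (p/100)(128 − 252), so p ≈ 100×(222 − 252)/(128 − 252) = -3000/-124 = 24.19.
p = 24 reproduces all three channels after rounding.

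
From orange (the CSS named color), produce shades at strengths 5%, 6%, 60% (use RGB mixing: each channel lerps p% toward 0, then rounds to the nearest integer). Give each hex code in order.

CSS orange is rgb(255, 165, 0).
5%: (255 − 12.75 = 242.25→242, 165 − 8.25 = 156.75→157, 0→0) → #F29D00
6%: (255 − 15.3 = 239.7→240, 165 − 9.9 = 155.1→155, 0→0) → #F09B00
60%: (255 − 153 = 102→102, 165 − 99 = 66→66, 0→0) → #664200

#F29D00, #F09B00, #664200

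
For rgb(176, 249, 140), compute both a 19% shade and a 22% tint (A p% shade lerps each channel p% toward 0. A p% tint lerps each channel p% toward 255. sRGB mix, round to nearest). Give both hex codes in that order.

19% shade:
  R: 176 + 0.19×(0−176) = 176 − 33.44 = 142.56 → 143
  G: 249 + 0.19×(0−249) = 249 − 47.31 = 201.69 → 202
  B: 140 + 0.19×(0−140) = 140 − 26.6 = 113.4 → 113
  → #8FCA71
22% tint:
  R: 176 + 0.22×(255−176) = 176 + 17.38 = 193.38 → 193
  G: 249 + 0.22×(255−249) = 249 + 1.32 = 250.32 → 250
  B: 140 + 25.3 = 165.3 → 165
  → #C1FAA5

#8FCA71, #C1FAA5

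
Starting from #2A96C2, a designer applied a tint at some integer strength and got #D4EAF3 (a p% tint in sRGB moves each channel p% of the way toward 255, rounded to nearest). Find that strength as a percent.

#2A96C2 is rgb(42, 150, 194); #D4EAF3 is rgb(212, 234, 243).
On the R channel (widest range): 212 ≈ 42 + (p/100)(255 − 42), so p ≈ 100×(212 − 42)/(255 − 42) = 17000/213 = 79.81.
p = 80 reproduces all three channels after rounding.

80%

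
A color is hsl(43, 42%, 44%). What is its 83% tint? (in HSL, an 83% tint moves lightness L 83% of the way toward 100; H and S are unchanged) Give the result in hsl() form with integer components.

L moves 83% from 44 toward 100: 44 + 46.48 = 90.48 → 90.
H and S are unchanged.

hsl(43, 42%, 90%)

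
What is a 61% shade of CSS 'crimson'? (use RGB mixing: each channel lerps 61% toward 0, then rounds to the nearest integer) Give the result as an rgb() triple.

CSS crimson is rgb(220, 20, 60).
A 61% shade moves each channel 61% toward 0:
  R: 220 − 134.2 = 85.8 → 86
  G: 20 + 0.61×(0−20) = 20 − 12.2 = 7.8 → 8
  B: 60 − 36.6 = 23.4 → 23

rgb(86, 8, 23)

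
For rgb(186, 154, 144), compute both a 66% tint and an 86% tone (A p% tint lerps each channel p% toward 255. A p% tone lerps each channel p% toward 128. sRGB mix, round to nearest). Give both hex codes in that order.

#e8ddd9, #888482

66% tint:
  R: 186 + 45.54 = 231.54 → 232
  G: 154 + 0.66×(255−154) = 154 + 66.66 = 220.66 → 221
  B: 144 + 0.66×(255−144) = 144 + 73.26 = 217.26 → 217
  → #e8ddd9
86% tone:
  R: 186 − 49.88 = 136.12 → 136
  G: 154 + 0.86×(128−154) = 154 − 22.36 = 131.64 → 132
  B: 144 − 13.76 = 130.24 → 130
  → #888482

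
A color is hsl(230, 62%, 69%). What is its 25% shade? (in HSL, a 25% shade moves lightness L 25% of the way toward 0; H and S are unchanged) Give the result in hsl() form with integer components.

hsl(230, 62%, 52%)

L moves 25% from 69 toward 0: 69 − 17.25 = 51.75 → 52.
H and S are unchanged.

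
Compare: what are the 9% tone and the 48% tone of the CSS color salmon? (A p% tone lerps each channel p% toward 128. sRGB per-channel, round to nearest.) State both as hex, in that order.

CSS salmon is rgb(250, 128, 114).
9% tone:
  R: 250 − 10.98 = 239.02 → 239
  G: 128 + 0.09×(128−128) = 128 + 0 = 128 → 128
  B: 114 + 0.09×(128−114) = 114 + 1.26 = 115.26 → 115
  → #EF8073
48% tone:
  R: 250 + 0.48×(128−250) = 250 − 58.56 = 191.44 → 191
  G: 128 + 0 = 128 → 128
  B: 114 + 0.48×(128−114) = 114 + 6.72 = 120.72 → 121
  → #BF8079

#EF8073, #BF8079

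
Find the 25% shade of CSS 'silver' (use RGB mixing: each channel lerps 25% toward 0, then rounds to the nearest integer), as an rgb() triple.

rgb(144, 144, 144)

CSS silver is rgb(192, 192, 192).
A 25% shade moves each channel 25% toward 0:
  R: 192 + 0.25×(0−192) = 192 − 48 = 144 → 144
  G: 192 + 0.25×(0−192) = 192 − 48 = 144 → 144
  B: 192 − 48 = 144 → 144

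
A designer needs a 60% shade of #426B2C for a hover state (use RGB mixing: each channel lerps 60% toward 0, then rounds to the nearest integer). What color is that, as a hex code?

#1A2B12

#426B2C is rgb(66, 107, 44).
Per channel, c → c + 0.6(0 − c):
  R: 66 − 39.6 = 26.4 → 26
  G: 107 − 64.2 = 42.8 → 43
  B: 44 + 0.6×(0−44) = 44 − 26.4 = 17.6 → 18
rgb(26, 43, 18) = #1A2B12.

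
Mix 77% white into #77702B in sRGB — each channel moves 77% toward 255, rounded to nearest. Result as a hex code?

#E0DECE

#77702B is rgb(119, 112, 43).
A 77% tint moves each channel 77% toward 255:
  R: 119 + 0.77×(255−119) = 119 + 104.72 = 223.72 → 224
  G: 112 + 0.77×(255−112) = 112 + 110.11 = 222.11 → 222
  B: 43 + 0.77×(255−43) = 43 + 163.24 = 206.24 → 206
rgb(224, 222, 206) = #E0DECE.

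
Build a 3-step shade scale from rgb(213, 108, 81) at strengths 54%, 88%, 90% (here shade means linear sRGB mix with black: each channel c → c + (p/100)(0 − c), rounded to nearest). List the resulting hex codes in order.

#623225, #1A0D0A, #150B08

54%: (213 − 115.02 = 97.98→98, 108 − 58.32 = 49.68→50, 81 − 43.74 = 37.26→37) → #623225
88%: (213 − 187.44 = 25.56→26, 108 − 95.04 = 12.96→13, 81 − 71.28 = 9.72→10) → #1A0D0A
90%: (213 − 191.7 = 21.3→21, 108 − 97.2 = 10.8→11, 81 − 72.9 = 8.1→8) → #150B08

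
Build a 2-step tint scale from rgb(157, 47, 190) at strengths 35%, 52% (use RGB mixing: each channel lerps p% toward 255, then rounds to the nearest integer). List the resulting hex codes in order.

#BF78D5, #D09BE0

35%: (157 + 34.3 = 191.3→191, 47 + 72.8 = 119.8→120, 190 + 22.75 = 212.75→213) → #BF78D5
52%: (157 + 50.96 = 207.96→208, 47 + 108.16 = 155.16→155, 190 + 33.8 = 223.8→224) → #D09BE0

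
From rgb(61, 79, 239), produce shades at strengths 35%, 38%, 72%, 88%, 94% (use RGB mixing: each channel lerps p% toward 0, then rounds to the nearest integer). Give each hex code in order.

#28339b, #263194, #111643, #07091d, #04050e

35%: (61 − 21.35 = 39.65→40, 79 − 27.65 = 51.35→51, 239 − 83.65 = 155.35→155) → #28339b
38%: (61 − 23.18 = 37.82→38, 79 − 30.02 = 48.98→49, 239 − 90.82 = 148.18→148) → #263194
72%: (61 − 43.92 = 17.08→17, 79 − 56.88 = 22.12→22, 239 − 172.08 = 66.92→67) → #111643
88%: (61 − 53.68 = 7.32→7, 79 − 69.52 = 9.48→9, 239 − 210.32 = 28.68→29) → #07091d
94%: (61 − 57.34 = 3.66→4, 79 − 74.26 = 4.74→5, 239 − 224.66 = 14.34→14) → #04050e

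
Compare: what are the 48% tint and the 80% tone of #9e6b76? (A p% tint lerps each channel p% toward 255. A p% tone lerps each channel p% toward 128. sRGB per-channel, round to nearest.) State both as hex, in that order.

#9e6b76 is rgb(158, 107, 118).
48% tint:
  R: 158 + 0.48×(255−158) = 158 + 46.56 = 204.56 → 205
  G: 107 + 0.48×(255−107) = 107 + 71.04 = 178.04 → 178
  B: 118 + 0.48×(255−118) = 118 + 65.76 = 183.76 → 184
  → #cdb2b8
80% tone:
  R: 158 + 0.8×(128−158) = 158 − 24 = 134 → 134
  G: 107 + 0.8×(128−107) = 107 + 16.8 = 123.8 → 124
  B: 118 + 0.8×(128−118) = 118 + 8 = 126 → 126
  → #867c7e

#cdb2b8, #867c7e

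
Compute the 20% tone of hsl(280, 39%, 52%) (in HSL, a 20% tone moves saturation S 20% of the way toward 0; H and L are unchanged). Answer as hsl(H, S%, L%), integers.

S moves 20% from 39 toward 0: 39 − 7.8 = 31.2 → 31.
H and L are unchanged.

hsl(280, 31%, 52%)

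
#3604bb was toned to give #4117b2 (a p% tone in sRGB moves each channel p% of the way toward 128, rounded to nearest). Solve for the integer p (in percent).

15%

#3604bb is rgb(54, 4, 187); #4117b2 is rgb(65, 23, 178).
On the G channel (widest range): 23 ≈ 4 + (p/100)(128 − 4), so p ≈ 100×(23 − 4)/(128 − 4) = 1900/124 = 15.32.
p = 15 reproduces all three channels after rounding.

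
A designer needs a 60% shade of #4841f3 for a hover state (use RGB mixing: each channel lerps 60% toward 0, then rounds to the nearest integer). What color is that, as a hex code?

#1d1a61

#4841f3 is rgb(72, 65, 243).
Lerp each channel 60% toward 0:
  R: 72 + 0.6×(0−72) = 72 − 43.2 = 28.8 → 29
  G: 65 + 0.6×(0−65) = 65 − 39 = 26 → 26
  B: 243 − 145.8 = 97.2 → 97
rgb(29, 26, 97) = #1d1a61.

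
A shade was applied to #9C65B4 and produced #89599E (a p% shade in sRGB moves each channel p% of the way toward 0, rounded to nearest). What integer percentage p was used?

#9C65B4 is rgb(156, 101, 180); #89599E is rgb(137, 89, 158).
On the B channel (widest range): 158 ≈ 180 + (p/100)(0 − 180), so p ≈ 100×(158 − 180)/(0 − 180) = -2200/-180 = 12.22.
p = 12 reproduces all three channels after rounding.

12%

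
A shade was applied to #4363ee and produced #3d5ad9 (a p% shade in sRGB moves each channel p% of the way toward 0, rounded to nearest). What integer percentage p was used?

9%

#4363ee is rgb(67, 99, 238); #3d5ad9 is rgb(61, 90, 217).
On the B channel (widest range): 217 ≈ 238 + (p/100)(0 − 238), so p ≈ 100×(217 − 238)/(0 − 238) = -2100/-238 = 8.82.
p = 9 reproduces all three channels after rounding.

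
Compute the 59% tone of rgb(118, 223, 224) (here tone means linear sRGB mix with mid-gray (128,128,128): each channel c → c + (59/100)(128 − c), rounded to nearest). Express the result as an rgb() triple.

A 59% tone moves each channel 59% toward 128:
  R: 118 + 0.59×(128−118) = 118 + 5.9 = 123.9 → 124
  G: 223 − 56.05 = 166.95 → 167
  B: 224 + 0.59×(128−224) = 224 − 56.64 = 167.36 → 167

rgb(124, 167, 167)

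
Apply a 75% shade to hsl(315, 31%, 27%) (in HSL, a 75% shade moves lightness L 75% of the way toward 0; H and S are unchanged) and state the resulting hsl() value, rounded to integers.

L moves 75% from 27 toward 0: 27 − 20.25 = 6.75 → 7.
H and S are unchanged.

hsl(315, 31%, 7%)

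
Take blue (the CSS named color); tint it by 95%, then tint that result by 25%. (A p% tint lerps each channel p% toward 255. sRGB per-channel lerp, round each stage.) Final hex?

#F5F5FF

CSS blue is rgb(0, 0, 255).
Lerp each channel 95% toward 255:
  R: 0 + 0.95×(255−0) = 0 + 242.25 = 242.25 → 242
  G: 0 + 242.25 = 242.25 → 242
  B: 255 + 0.95×(255−255) = 255 + 0 = 255 → 255
After the tint: rgb(242, 242, 255) = #F2F2FF.
Lerp each channel 25% toward 255:
  R: 242 + 3.25 = 245.25 → 245
  G: 242 + 3.25 = 245.25 → 245
  B: 255 + 0 = 255 → 255
rgb(245, 245, 255) = #F5F5FF.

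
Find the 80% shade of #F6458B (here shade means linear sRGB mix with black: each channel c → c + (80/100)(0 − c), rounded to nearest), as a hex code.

#310E1C

#F6458B is rgb(246, 69, 139).
Per channel, c → c + 0.8(0 − c):
  R: 246 + 0.8×(0−246) = 246 − 196.8 = 49.2 → 49
  G: 69 + 0.8×(0−69) = 69 − 55.2 = 13.8 → 14
  B: 139 − 111.2 = 27.8 → 28
rgb(49, 14, 28) = #310E1C.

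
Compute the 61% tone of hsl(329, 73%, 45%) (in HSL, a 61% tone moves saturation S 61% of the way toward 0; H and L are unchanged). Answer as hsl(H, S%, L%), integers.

hsl(329, 28%, 45%)

S moves 61% from 73 toward 0: 73 − 44.53 = 28.47 → 28.
H and L are unchanged.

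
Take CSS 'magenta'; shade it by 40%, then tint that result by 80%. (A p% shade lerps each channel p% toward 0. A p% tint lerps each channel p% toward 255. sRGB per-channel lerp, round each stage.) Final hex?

#ebcceb

CSS magenta is rgb(255, 0, 255).
Lerp each channel 40% toward 0:
  R: 255 − 102 = 153 → 153
  G: 0 + 0.4×(0−0) = 0 + 0 = 0 → 0
  B: 255 + 0.4×(0−255) = 255 − 102 = 153 → 153
After the shade: rgb(153, 0, 153) = #990099.
Lerp each channel 80% toward 255:
  R: 153 + 81.6 = 234.6 → 235
  G: 0 + 0.8×(255−0) = 0 + 204 = 204 → 204
  B: 153 + 0.8×(255−153) = 153 + 81.6 = 234.6 → 235
rgb(235, 204, 235) = #ebcceb.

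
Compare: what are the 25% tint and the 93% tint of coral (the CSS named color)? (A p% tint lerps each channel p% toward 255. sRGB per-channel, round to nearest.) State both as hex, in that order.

#ff9f7c, #fff6f3

CSS coral is rgb(255, 127, 80).
25% tint:
  R: 255 + 0.25×(255−255) = 255 + 0 = 255 → 255
  G: 127 + 32 = 159 → 159
  B: 80 + 43.75 = 123.75 → 124
  → #ff9f7c
93% tint:
  R: 255 + 0.93×(255−255) = 255 + 0 = 255 → 255
  G: 127 + 0.93×(255−127) = 127 + 119.04 = 246.04 → 246
  B: 80 + 0.93×(255−80) = 80 + 162.75 = 242.75 → 243
  → #fff6f3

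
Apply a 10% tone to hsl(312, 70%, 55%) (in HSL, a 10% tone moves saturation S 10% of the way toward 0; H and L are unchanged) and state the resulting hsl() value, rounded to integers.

hsl(312, 63%, 55%)

S moves 10% from 70 toward 0: 70 − 7 = 63 → 63.
H and L are unchanged.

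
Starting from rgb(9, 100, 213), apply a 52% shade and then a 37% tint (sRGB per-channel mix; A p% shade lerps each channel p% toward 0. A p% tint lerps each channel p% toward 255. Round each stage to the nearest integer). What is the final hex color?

#617D9F

A 52% shade moves each channel 52% toward 0:
  R: 9 + 0.52×(0−9) = 9 − 4.68 = 4.32 → 4
  G: 100 + 0.52×(0−100) = 100 − 52 = 48 → 48
  B: 213 − 110.76 = 102.24 → 102
After the shade: rgb(4, 48, 102) = #043066.
Per channel, c → c + 0.37(255 − c):
  R: 4 + 0.37×(255−4) = 4 + 92.87 = 96.87 → 97
  G: 48 + 76.59 = 124.59 → 125
  B: 102 + 0.37×(255−102) = 102 + 56.61 = 158.61 → 159
rgb(97, 125, 159) = #617D9F.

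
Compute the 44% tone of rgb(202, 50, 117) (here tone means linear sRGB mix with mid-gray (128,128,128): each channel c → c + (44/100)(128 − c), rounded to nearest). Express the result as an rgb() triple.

rgb(169, 84, 122)

Lerp each channel 44% toward 128:
  R: 202 − 32.56 = 169.44 → 169
  G: 50 + 34.32 = 84.32 → 84
  B: 117 + 0.44×(128−117) = 117 + 4.84 = 121.84 → 122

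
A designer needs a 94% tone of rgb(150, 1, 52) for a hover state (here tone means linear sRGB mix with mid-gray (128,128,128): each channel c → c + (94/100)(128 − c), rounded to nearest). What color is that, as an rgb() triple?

rgb(129, 120, 123)

A 94% tone moves each channel 94% toward 128:
  R: 150 + 0.94×(128−150) = 150 − 20.68 = 129.32 → 129
  G: 1 + 119.38 = 120.38 → 120
  B: 52 + 0.94×(128−52) = 52 + 71.44 = 123.44 → 123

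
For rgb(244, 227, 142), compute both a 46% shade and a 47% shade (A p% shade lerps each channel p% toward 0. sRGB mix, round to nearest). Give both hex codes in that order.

#847B4D, #81784B

46% shade:
  R: 244 − 112.24 = 131.76 → 132
  G: 227 − 104.42 = 122.58 → 123
  B: 142 − 65.32 = 76.68 → 77
  → #847B4D
47% shade:
  R: 244 + 0.47×(0−244) = 244 − 114.68 = 129.32 → 129
  G: 227 − 106.69 = 120.31 → 120
  B: 142 + 0.47×(0−142) = 142 − 66.74 = 75.26 → 75
  → #81784B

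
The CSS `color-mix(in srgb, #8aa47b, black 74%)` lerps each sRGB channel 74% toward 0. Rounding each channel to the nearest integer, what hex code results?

#242b20

#8aa47b is rgb(138, 164, 123).
Lerp each channel 74% toward 0:
  R: 138 + 0.74×(0−138) = 138 − 102.12 = 35.88 → 36
  G: 164 − 121.36 = 42.64 → 43
  B: 123 + 0.74×(0−123) = 123 − 91.02 = 31.98 → 32
rgb(36, 43, 32) = #242b20.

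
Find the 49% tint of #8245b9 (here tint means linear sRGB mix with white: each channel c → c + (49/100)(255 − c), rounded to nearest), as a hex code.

#8245b9 is rgb(130, 69, 185).
A 49% tint moves each channel 49% toward 255:
  R: 130 + 61.25 = 191.25 → 191
  G: 69 + 0.49×(255−69) = 69 + 91.14 = 160.14 → 160
  B: 185 + 34.3 = 219.3 → 219
rgb(191, 160, 219) = #bfa0db.

#bfa0db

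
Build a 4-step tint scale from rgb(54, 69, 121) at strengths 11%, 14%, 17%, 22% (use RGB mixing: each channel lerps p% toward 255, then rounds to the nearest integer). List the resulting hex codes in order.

11%: (54 + 22.11 = 76.11→76, 69 + 20.46 = 89.46→89, 121 + 14.74 = 135.74→136) → #4C5988
14%: (54 + 28.14 = 82.14→82, 69 + 26.04 = 95.04→95, 121 + 18.76 = 139.76→140) → #525F8C
17%: (54 + 34.17 = 88.17→88, 69 + 31.62 = 100.62→101, 121 + 22.78 = 143.78→144) → #586590
22%: (54 + 44.22 = 98.22→98, 69 + 40.92 = 109.92→110, 121 + 29.48 = 150.48→150) → #626E96

#4C5988, #525F8C, #586590, #626E96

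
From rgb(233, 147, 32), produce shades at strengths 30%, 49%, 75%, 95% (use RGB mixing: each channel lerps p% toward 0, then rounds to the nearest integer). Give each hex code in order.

#A36716, #774B10, #3A2508, #0C0702

30%: (233 − 69.9 = 163.1→163, 147 − 44.1 = 102.9→103, 32 − 9.6 = 22.4→22) → #A36716
49%: (233 − 114.17 = 118.83→119, 147 − 72.03 = 74.97→75, 32 − 15.68 = 16.32→16) → #774B10
75%: (233 − 174.75 = 58.25→58, 147 − 110.25 = 36.75→37, 32 − 24 = 8→8) → #3A2508
95%: (233 − 221.35 = 11.65→12, 147 − 139.65 = 7.35→7, 32 − 30.4 = 1.6→2) → #0C0702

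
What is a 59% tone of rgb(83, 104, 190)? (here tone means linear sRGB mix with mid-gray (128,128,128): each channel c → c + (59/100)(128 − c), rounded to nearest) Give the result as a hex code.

#6e7699

Per channel, c → c + 0.59(128 − c):
  R: 83 + 0.59×(128−83) = 83 + 26.55 = 109.55 → 110
  G: 104 + 14.16 = 118.16 → 118
  B: 190 + 0.59×(128−190) = 190 − 36.58 = 153.42 → 153
rgb(110, 118, 153) = #6e7699.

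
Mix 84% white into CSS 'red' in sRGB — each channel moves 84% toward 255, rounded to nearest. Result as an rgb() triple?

CSS red is rgb(255, 0, 0).
Lerp each channel 84% toward 255:
  R: 255 + 0 = 255 → 255
  G: 0 + 0.84×(255−0) = 0 + 214.2 = 214.2 → 214
  B: 0 + 0.84×(255−0) = 0 + 214.2 = 214.2 → 214

rgb(255, 214, 214)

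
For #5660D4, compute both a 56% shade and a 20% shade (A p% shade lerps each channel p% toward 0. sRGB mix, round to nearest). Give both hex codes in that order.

#5660D4 is rgb(86, 96, 212).
56% shade:
  R: 86 − 48.16 = 37.84 → 38
  G: 96 + 0.56×(0−96) = 96 − 53.76 = 42.24 → 42
  B: 212 − 118.72 = 93.28 → 93
  → #262A5D
20% shade:
  R: 86 + 0.2×(0−86) = 86 − 17.2 = 68.8 → 69
  G: 96 + 0.2×(0−96) = 96 − 19.2 = 76.8 → 77
  B: 212 + 0.2×(0−212) = 212 − 42.4 = 169.6 → 170
  → #454DAA

#262A5D, #454DAA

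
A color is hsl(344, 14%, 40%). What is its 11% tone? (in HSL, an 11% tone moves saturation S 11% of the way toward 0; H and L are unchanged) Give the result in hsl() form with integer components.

hsl(344, 12%, 40%)

S moves 11% from 14 toward 0: 14 − 1.54 = 12.46 → 12.
H and L are unchanged.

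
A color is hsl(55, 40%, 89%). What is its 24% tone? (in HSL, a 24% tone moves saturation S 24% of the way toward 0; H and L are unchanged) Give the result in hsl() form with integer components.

S moves 24% from 40 toward 0: 40 − 9.6 = 30.4 → 30.
H and L are unchanged.

hsl(55, 30%, 89%)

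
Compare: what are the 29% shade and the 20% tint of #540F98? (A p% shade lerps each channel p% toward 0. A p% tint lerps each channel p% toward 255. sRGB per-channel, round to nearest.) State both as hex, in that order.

#3C0B6C, #763FAD

#540F98 is rgb(84, 15, 152).
29% shade:
  R: 84 + 0.29×(0−84) = 84 − 24.36 = 59.64 → 60
  G: 15 + 0.29×(0−15) = 15 − 4.35 = 10.65 → 11
  B: 152 + 0.29×(0−152) = 152 − 44.08 = 107.92 → 108
  → #3C0B6C
20% tint:
  R: 84 + 34.2 = 118.2 → 118
  G: 15 + 0.2×(255−15) = 15 + 48 = 63 → 63
  B: 152 + 0.2×(255−152) = 152 + 20.6 = 172.6 → 173
  → #763FAD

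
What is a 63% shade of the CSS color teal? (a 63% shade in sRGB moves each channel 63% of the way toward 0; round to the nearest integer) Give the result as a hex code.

#002F2F

CSS teal is rgb(0, 128, 128).
Per channel, c → c + 0.63(0 − c):
  R: 0 + 0 = 0 → 0
  G: 128 − 80.64 = 47.36 → 47
  B: 128 − 80.64 = 47.36 → 47
rgb(0, 47, 47) = #002F2F.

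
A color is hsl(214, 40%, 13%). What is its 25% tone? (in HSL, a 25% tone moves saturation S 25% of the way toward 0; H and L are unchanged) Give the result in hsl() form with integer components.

hsl(214, 30%, 13%)

S moves 25% from 40 toward 0: 40 − 10 = 30 → 30.
H and L are unchanged.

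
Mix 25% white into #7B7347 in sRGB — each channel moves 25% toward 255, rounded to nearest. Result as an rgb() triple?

rgb(156, 150, 117)

#7B7347 is rgb(123, 115, 71).
Per channel, c → c + 0.25(255 − c):
  R: 123 + 0.25×(255−123) = 123 + 33 = 156 → 156
  G: 115 + 0.25×(255−115) = 115 + 35 = 150 → 150
  B: 71 + 46 = 117 → 117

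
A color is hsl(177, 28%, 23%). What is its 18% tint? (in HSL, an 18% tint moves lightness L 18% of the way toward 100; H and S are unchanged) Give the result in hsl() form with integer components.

L moves 18% from 23 toward 100: 23 + 13.86 = 36.86 → 37.
H and S are unchanged.

hsl(177, 28%, 37%)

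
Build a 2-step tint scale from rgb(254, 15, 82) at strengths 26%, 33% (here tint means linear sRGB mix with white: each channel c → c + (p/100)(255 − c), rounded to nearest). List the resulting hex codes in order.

26%: (254→254, 15 + 62.4 = 77.4→77, 82 + 44.98 = 126.98→127) → #FE4D7F
33%: (254→254, 15 + 79.2 = 94.2→94, 82 + 57.09 = 139.09→139) → #FE5E8B

#FE4D7F, #FE5E8B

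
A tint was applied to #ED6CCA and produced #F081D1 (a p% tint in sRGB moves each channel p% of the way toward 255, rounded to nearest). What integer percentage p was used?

14%

#ED6CCA is rgb(237, 108, 202); #F081D1 is rgb(240, 129, 209).
On the G channel (widest range): 129 ≈ 108 + (p/100)(255 − 108), so p ≈ 100×(129 − 108)/(255 − 108) = 2100/147 = 14.29.
p = 14 reproduces all three channels after rounding.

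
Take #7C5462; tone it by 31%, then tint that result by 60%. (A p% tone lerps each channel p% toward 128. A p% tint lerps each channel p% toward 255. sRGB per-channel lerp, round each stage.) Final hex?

#7C5462 is rgb(124, 84, 98).
Per channel, c → c + 0.31(128 − c):
  R: 124 + 1.24 = 125.24 → 125
  G: 84 + 13.64 = 97.64 → 98
  B: 98 + 0.31×(128−98) = 98 + 9.3 = 107.3 → 107
After the tone: rgb(125, 98, 107) = #7D626B.
Lerp each channel 60% toward 255:
  R: 125 + 78 = 203 → 203
  G: 98 + 94.2 = 192.2 → 192
  B: 107 + 88.8 = 195.8 → 196
rgb(203, 192, 196) = #CBC0C4.

#CBC0C4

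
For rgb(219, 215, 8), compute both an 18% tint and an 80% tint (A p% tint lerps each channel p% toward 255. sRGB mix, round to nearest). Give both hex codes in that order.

#E1DE34, #F8F7CE

18% tint:
  R: 219 + 0.18×(255−219) = 219 + 6.48 = 225.48 → 225
  G: 215 + 7.2 = 222.2 → 222
  B: 8 + 0.18×(255−8) = 8 + 44.46 = 52.46 → 52
  → #E1DE34
80% tint:
  R: 219 + 0.8×(255−219) = 219 + 28.8 = 247.8 → 248
  G: 215 + 32 = 247 → 247
  B: 8 + 197.6 = 205.6 → 206
  → #F8F7CE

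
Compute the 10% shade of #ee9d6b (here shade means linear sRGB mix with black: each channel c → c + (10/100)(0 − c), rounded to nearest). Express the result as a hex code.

#ee9d6b is rgb(238, 157, 107).
Per channel, c → c + 0.1(0 − c):
  R: 238 − 23.8 = 214.2 → 214
  G: 157 − 15.7 = 141.3 → 141
  B: 107 + 0.1×(0−107) = 107 − 10.7 = 96.3 → 96
rgb(214, 141, 96) = #d68d60.

#d68d60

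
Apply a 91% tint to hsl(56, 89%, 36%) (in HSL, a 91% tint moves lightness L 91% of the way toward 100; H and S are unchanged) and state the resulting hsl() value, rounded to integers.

hsl(56, 89%, 94%)

L moves 91% from 36 toward 100: 36 + 58.24 = 94.24 → 94.
H and S are unchanged.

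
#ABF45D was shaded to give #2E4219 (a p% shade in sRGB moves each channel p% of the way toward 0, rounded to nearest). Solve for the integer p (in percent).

73%

#ABF45D is rgb(171, 244, 93); #2E4219 is rgb(46, 66, 25).
On the G channel (widest range): 66 ≈ 244 + (p/100)(0 − 244), so p ≈ 100×(66 − 244)/(0 − 244) = -17800/-244 = 72.95.
p = 73 reproduces all three channels after rounding.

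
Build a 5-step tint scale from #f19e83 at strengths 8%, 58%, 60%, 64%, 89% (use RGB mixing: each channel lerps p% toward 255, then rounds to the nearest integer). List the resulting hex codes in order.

#f19e83 is rgb(241, 158, 131).
8%: (241 + 1.12 = 242.12→242, 158 + 7.76 = 165.76→166, 131 + 9.92 = 140.92→141) → #f2a68d
58%: (241 + 8.12 = 249.12→249, 158 + 56.26 = 214.26→214, 131 + 71.92 = 202.92→203) → #f9d6cb
60%: (241 + 8.4 = 249.4→249, 158 + 58.2 = 216.2→216, 131 + 74.4 = 205.4→205) → #f9d8cd
64%: (241 + 8.96 = 249.96→250, 158 + 62.08 = 220.08→220, 131 + 79.36 = 210.36→210) → #fadcd2
89%: (241 + 12.46 = 253.46→253, 158 + 86.33 = 244.33→244, 131 + 110.36 = 241.36→241) → #fdf4f1

#f2a68d, #f9d6cb, #f9d8cd, #fadcd2, #fdf4f1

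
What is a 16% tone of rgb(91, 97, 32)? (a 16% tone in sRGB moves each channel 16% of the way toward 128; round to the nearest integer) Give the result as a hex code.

#61662F

Lerp each channel 16% toward 128:
  R: 91 + 0.16×(128−91) = 91 + 5.92 = 96.92 → 97
  G: 97 + 4.96 = 101.96 → 102
  B: 32 + 15.36 = 47.36 → 47
rgb(97, 102, 47) = #61662F.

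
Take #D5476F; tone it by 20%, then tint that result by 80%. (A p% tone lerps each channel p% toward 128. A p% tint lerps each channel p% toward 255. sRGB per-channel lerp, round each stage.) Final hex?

#F3DCE3

#D5476F is rgb(213, 71, 111).
Per channel, c → c + 0.2(128 − c):
  R: 213 + 0.2×(128−213) = 213 − 17 = 196 → 196
  G: 71 + 11.4 = 82.4 → 82
  B: 111 + 3.4 = 114.4 → 114
After the tone: rgb(196, 82, 114) = #C45272.
Lerp each channel 80% toward 255:
  R: 196 + 0.8×(255−196) = 196 + 47.2 = 243.2 → 243
  G: 82 + 138.4 = 220.4 → 220
  B: 114 + 112.8 = 226.8 → 227
rgb(243, 220, 227) = #F3DCE3.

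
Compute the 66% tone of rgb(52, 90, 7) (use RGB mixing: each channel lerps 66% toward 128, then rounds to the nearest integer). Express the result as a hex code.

#667357

Per channel, c → c + 0.66(128 − c):
  R: 52 + 0.66×(128−52) = 52 + 50.16 = 102.16 → 102
  G: 90 + 0.66×(128−90) = 90 + 25.08 = 115.08 → 115
  B: 7 + 79.86 = 86.86 → 87
rgb(102, 115, 87) = #667357.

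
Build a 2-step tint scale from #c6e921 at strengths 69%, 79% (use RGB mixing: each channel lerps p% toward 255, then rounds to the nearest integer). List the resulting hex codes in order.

#edf8ba, #f3fad0

#c6e921 is rgb(198, 233, 33).
69%: (198 + 39.33 = 237.33→237, 233 + 15.18 = 248.18→248, 33 + 153.18 = 186.18→186) → #edf8ba
79%: (198 + 45.03 = 243.03→243, 233 + 17.38 = 250.38→250, 33 + 175.38 = 208.38→208) → #f3fad0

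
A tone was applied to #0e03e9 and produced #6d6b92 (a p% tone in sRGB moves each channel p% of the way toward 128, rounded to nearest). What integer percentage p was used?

83%

#0e03e9 is rgb(14, 3, 233); #6d6b92 is rgb(109, 107, 146).
On the G channel (widest range): 107 ≈ 3 + (p/100)(128 − 3), so p ≈ 100×(107 − 3)/(128 − 3) = 10400/125 = 83.20.
p = 83 reproduces all three channels after rounding.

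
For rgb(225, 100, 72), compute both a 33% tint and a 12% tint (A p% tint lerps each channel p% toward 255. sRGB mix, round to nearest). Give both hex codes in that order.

33% tint:
  R: 225 + 0.33×(255−225) = 225 + 9.9 = 234.9 → 235
  G: 100 + 51.15 = 151.15 → 151
  B: 72 + 60.39 = 132.39 → 132
  → #EB9784
12% tint:
  R: 225 + 0.12×(255−225) = 225 + 3.6 = 228.6 → 229
  G: 100 + 18.6 = 118.6 → 119
  B: 72 + 0.12×(255−72) = 72 + 21.96 = 93.96 → 94
  → #E5775E

#EB9784, #E5775E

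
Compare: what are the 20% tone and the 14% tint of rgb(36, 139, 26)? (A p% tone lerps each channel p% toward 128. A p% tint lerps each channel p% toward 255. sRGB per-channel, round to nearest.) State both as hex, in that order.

20% tone:
  R: 36 + 0.2×(128−36) = 36 + 18.4 = 54.4 → 54
  G: 139 + 0.2×(128−139) = 139 − 2.2 = 136.8 → 137
  B: 26 + 20.4 = 46.4 → 46
  → #36892E
14% tint:
  R: 36 + 0.14×(255−36) = 36 + 30.66 = 66.66 → 67
  G: 139 + 0.14×(255−139) = 139 + 16.24 = 155.24 → 155
  B: 26 + 0.14×(255−26) = 26 + 32.06 = 58.06 → 58
  → #439B3A

#36892E, #439B3A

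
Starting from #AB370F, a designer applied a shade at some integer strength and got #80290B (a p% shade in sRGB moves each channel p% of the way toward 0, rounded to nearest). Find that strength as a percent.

25%

#AB370F is rgb(171, 55, 15); #80290B is rgb(128, 41, 11).
On the R channel (widest range): 128 ≈ 171 + (p/100)(0 − 171), so p ≈ 100×(128 − 171)/(0 − 171) = -4300/-171 = 25.15.
p = 25 reproduces all three channels after rounding.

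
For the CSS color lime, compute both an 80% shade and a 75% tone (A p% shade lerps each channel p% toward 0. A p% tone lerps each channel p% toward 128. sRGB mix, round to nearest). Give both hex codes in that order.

CSS lime is rgb(0, 255, 0).
80% shade:
  R: 0 + 0.8×(0−0) = 0 + 0 = 0 → 0
  G: 255 + 0.8×(0−255) = 255 − 204 = 51 → 51
  B: 0 + 0.8×(0−0) = 0 + 0 = 0 → 0
  → #003300
75% tone:
  R: 0 + 0.75×(128−0) = 0 + 96 = 96 → 96
  G: 255 + 0.75×(128−255) = 255 − 95.25 = 159.75 → 160
  B: 0 + 0.75×(128−0) = 0 + 96 = 96 → 96
  → #60A060

#003300, #60A060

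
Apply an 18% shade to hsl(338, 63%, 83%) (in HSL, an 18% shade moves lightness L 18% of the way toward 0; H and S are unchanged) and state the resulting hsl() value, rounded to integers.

hsl(338, 63%, 68%)

L moves 18% from 83 toward 0: 83 − 14.94 = 68.06 → 68.
H and S are unchanged.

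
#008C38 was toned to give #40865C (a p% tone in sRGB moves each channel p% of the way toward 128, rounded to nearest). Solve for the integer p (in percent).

50%

#008C38 is rgb(0, 140, 56); #40865C is rgb(64, 134, 92).
On the R channel (widest range): 64 ≈ 0 + (p/100)(128 − 0), so p ≈ 100×(64 − 0)/(128 − 0) = 6400/128 = 50.00.
p = 50 reproduces all three channels after rounding.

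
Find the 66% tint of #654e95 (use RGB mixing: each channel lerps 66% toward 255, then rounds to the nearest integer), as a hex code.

#654e95 is rgb(101, 78, 149).
A 66% tint moves each channel 66% toward 255:
  R: 101 + 0.66×(255−101) = 101 + 101.64 = 202.64 → 203
  G: 78 + 0.66×(255−78) = 78 + 116.82 = 194.82 → 195
  B: 149 + 0.66×(255−149) = 149 + 69.96 = 218.96 → 219
rgb(203, 195, 219) = #cbc3db.

#cbc3db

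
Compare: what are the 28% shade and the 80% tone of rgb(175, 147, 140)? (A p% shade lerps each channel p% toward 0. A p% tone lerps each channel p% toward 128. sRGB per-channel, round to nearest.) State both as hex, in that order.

28% shade:
  R: 175 + 0.28×(0−175) = 175 − 49 = 126 → 126
  G: 147 + 0.28×(0−147) = 147 − 41.16 = 105.84 → 106
  B: 140 − 39.2 = 100.8 → 101
  → #7e6a65
80% tone:
  R: 175 − 37.6 = 137.4 → 137
  G: 147 + 0.8×(128−147) = 147 − 15.2 = 131.8 → 132
  B: 140 + 0.8×(128−140) = 140 − 9.6 = 130.4 → 130
  → #898482

#7e6a65, #898482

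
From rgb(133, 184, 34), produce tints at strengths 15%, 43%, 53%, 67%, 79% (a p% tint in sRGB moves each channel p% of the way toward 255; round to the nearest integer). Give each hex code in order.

#97C343, #B9D781, #C6DE97, #D7E8B6, #E5F0D1

15%: (133 + 18.3 = 151.3→151, 184 + 10.65 = 194.65→195, 34 + 33.15 = 67.15→67) → #97C343
43%: (133 + 52.46 = 185.46→185, 184 + 30.53 = 214.53→215, 34 + 95.03 = 129.03→129) → #B9D781
53%: (133 + 64.66 = 197.66→198, 184 + 37.63 = 221.63→222, 34 + 117.13 = 151.13→151) → #C6DE97
67%: (133 + 81.74 = 214.74→215, 184 + 47.57 = 231.57→232, 34 + 148.07 = 182.07→182) → #D7E8B6
79%: (133 + 96.38 = 229.38→229, 184 + 56.09 = 240.09→240, 34 + 174.59 = 208.59→209) → #E5F0D1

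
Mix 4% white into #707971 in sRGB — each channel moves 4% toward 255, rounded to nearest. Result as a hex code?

#767E77

#707971 is rgb(112, 121, 113).
Lerp each channel 4% toward 255:
  R: 112 + 0.04×(255−112) = 112 + 5.72 = 117.72 → 118
  G: 121 + 0.04×(255−121) = 121 + 5.36 = 126.36 → 126
  B: 113 + 5.68 = 118.68 → 119
rgb(118, 126, 119) = #767E77.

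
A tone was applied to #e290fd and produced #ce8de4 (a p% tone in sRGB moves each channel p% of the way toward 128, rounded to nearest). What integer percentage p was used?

20%

#e290fd is rgb(226, 144, 253); #ce8de4 is rgb(206, 141, 228).
On the B channel (widest range): 228 ≈ 253 + (p/100)(128 − 253), so p ≈ 100×(228 − 253)/(128 − 253) = -2500/-125 = 20.00.
p = 20 reproduces all three channels after rounding.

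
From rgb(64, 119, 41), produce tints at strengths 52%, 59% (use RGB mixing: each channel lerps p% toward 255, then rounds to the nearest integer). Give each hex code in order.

#A3BE98, #B1C7A7

52%: (64 + 99.32 = 163.32→163, 119 + 70.72 = 189.72→190, 41 + 111.28 = 152.28→152) → #A3BE98
59%: (64 + 112.69 = 176.69→177, 119 + 80.24 = 199.24→199, 41 + 126.26 = 167.26→167) → #B1C7A7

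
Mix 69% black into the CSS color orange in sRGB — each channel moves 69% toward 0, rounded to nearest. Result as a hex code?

CSS orange is rgb(255, 165, 0).
A 69% shade moves each channel 69% toward 0:
  R: 255 + 0.69×(0−255) = 255 − 175.95 = 79.05 → 79
  G: 165 + 0.69×(0−165) = 165 − 113.85 = 51.15 → 51
  B: 0 + 0 = 0 → 0
rgb(79, 51, 0) = #4F3300.

#4F3300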